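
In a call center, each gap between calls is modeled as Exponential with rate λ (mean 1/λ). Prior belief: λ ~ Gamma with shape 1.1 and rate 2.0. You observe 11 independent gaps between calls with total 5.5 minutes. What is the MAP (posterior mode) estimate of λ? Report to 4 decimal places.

1.4800

With a Gamma(shape α, rate β) prior on the exponential rate λ, the posterior after n observations with total T = Σxᵢ is Gamma(α+n, β+T).
Posterior: Gamma(1.1+11, 2.0+5.5) = Gamma(12.1, 7.5).
Mode = (α−1)/β = 1.4800.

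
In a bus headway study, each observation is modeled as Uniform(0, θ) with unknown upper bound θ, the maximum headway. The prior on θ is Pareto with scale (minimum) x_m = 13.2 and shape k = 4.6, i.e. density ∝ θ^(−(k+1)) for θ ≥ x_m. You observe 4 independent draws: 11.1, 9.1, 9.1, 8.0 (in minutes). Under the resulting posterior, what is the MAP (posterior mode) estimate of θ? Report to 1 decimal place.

13.2

A Pareto(scale x_m, shape k) prior on the upper bound θ of Uniform(0, θ) is conjugate: posterior is Pareto(max(x_m, max xᵢ), k + n).
Sample maximum = 11.1; prior scale x_m = 13.2 → posterior scale = max = 13.2.
Posterior shape = 4.6 + 4 = 8.6.
The Pareto density is decreasing on [x_m, ∞), so the mode is x_m = 13.2.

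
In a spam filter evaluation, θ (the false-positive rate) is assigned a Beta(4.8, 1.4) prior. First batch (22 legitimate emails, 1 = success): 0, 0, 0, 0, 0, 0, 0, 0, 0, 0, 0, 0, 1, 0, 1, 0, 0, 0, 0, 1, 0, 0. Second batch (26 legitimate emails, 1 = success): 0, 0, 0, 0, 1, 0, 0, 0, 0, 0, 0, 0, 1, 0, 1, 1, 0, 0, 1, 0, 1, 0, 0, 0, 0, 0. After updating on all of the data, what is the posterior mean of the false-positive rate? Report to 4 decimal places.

0.2546

The Beta prior is conjugate to a Binomial/Bernoulli likelihood; the update adds successes to α and failures to β.
After batch 1: Beta(4.8+3, 1.4+19) = Beta(7.8, 20.4).
After batch 2: Beta(7.8+6, 20.4+20) = Beta(13.8, 40.4).
Posterior mean = α/(α+β) = 13.8/54.2 = 0.2546.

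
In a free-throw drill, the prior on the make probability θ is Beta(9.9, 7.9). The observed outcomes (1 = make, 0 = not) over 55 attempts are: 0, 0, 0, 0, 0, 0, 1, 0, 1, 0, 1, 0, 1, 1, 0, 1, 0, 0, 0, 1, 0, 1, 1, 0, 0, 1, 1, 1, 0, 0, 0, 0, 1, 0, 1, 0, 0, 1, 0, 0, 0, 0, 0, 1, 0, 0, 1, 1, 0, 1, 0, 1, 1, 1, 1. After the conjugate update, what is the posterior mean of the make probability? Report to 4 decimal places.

0.4519

The Beta prior is conjugate to a Binomial/Bernoulli likelihood; the update adds successes to α and failures to β.
Posterior: Beta(α+k, β+n−k) = Beta(9.9+23, 7.9+32) = Beta(32.9, 39.9).
Posterior mean = α/(α+β) = 32.9/72.8 = 0.4519.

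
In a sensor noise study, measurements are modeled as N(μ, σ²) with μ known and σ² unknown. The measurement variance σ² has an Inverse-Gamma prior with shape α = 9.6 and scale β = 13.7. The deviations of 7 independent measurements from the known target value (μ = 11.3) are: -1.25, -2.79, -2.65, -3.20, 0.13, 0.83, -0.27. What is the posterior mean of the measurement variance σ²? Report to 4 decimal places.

With known mean μ and an Inverse-Gamma(α, β) prior on σ², the Normal likelihood is conjugate: posterior is Inv-Gamma(α + n/2, β + Σ(xᵢ−μ)²/2).
Σ(xᵢ−μ)² = (-1.25)² + (-2.79)² + (-2.65)² + (-3.20)² + (0.13)² + (0.83)² + (-0.27)² = 27.3878.
Posterior: Inv-Gamma(9.6 + 7/2, 13.7 + 27.3878/2) = Inv-Gamma(13.10, 27.39390).
E[σ²|data] = β/(α−1) = 27.39390/12.10 = 2.2640.

2.2640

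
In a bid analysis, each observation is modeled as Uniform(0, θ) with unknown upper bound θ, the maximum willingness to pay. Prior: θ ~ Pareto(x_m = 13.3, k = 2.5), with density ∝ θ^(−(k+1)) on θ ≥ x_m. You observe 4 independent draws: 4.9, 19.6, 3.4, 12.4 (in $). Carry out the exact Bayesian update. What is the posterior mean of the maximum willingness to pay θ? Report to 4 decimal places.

23.1636

A Pareto(scale x_m, shape k) prior on the upper bound θ of Uniform(0, θ) is conjugate: posterior is Pareto(max(x_m, max xᵢ), k + n).
Sample maximum = 19.6; prior scale x_m = 13.3 → posterior scale = max = 19.6.
Posterior shape = 2.5 + 4 = 6.5.
E[θ|data] = k·x_m/(k−1) = 6.5·19.6/5.5 = 23.1636.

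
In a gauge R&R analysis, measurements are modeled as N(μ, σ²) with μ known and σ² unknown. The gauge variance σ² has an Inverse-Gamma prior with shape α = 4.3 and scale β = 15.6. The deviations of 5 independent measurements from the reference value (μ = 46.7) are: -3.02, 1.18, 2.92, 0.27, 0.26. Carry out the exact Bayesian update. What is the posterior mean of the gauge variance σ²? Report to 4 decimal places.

4.3431

With known mean μ and an Inverse-Gamma(α, β) prior on σ², the Normal likelihood is conjugate: posterior is Inv-Gamma(α + n/2, β + Σ(xᵢ−μ)²/2).
Σ(xᵢ−μ)² = (-3.02)² + (1.18)² + (2.92)² + (0.27)² + (0.26)² = 19.1797.
Posterior: Inv-Gamma(4.3 + 5/2, 15.6 + 19.1797/2) = Inv-Gamma(6.80, 25.18985).
E[σ²|data] = β/(α−1) = 25.18985/5.80 = 4.3431.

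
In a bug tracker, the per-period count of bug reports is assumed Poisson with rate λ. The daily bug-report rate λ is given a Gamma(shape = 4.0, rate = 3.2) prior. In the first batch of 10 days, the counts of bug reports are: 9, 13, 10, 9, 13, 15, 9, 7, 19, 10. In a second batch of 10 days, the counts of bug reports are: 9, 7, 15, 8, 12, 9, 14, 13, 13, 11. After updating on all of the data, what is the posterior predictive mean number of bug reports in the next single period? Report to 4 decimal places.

With a Gamma(shape α, rate β) prior, the Poisson likelihood is conjugate: the posterior is Gamma(α + ΣXᵢ, β + n).
Batch 1: sum of counts S = 114 over n = 10 days.
After batch 1: Gamma(α+S, β+n) = Gamma(4.0+114, 3.2+10) = Gamma(118.0, 13.2).
Batch 2: sum of counts S = 111 over n = 10 days.
After batch 2: Gamma(α+S, β+n) = Gamma(118.0+111, 13.2+10) = Gamma(229.0, 23.2).
The predictive distribution for one future period is NegBinom with mean α/β = 9.8707.

9.8707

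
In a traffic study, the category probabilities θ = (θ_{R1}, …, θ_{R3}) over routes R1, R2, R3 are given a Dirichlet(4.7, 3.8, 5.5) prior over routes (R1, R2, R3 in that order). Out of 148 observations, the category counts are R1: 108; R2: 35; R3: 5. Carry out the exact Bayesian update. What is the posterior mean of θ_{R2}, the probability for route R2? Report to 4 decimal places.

The Dirichlet prior is conjugate to the Multinomial likelihood: each posterior αⱼ = prior αⱼ + observed count nⱼ.
Posterior concentration: (112.7, 38.8, 10.5), total = 162.0.
E[θ_{R2}|data] = α_{R2}/Σα = 38.8/162.0 = 0.2395.

0.2395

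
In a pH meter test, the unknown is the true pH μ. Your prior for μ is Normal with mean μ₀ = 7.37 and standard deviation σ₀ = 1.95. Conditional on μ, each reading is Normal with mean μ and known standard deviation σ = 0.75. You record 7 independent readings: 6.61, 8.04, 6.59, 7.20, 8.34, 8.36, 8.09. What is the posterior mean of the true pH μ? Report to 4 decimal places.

7.5994

For Normal data with known variance σ², a Normal(μ₀, σ₀²) prior on μ is conjugate. Posterior precision = 1/σ₀² + n/σ²; posterior mean is the precision-weighted average of μ₀ and x̄.
Σxᵢ = 6.61 + 8.04 + 6.59 + 7.20 + 8.34 + 8.36 + 8.09 = 53.23, so n·x̄ = 53.23.
σ₀² = 1.95² = 3.8025, σ² = 0.75² = 0.5625; σ² + n·σ₀² = 0.5625 + 7·3.8025 = 27.18.
Posterior mean = (μ₀/σ₀² + n·x̄/σ²)/(1/σ₀² + n/σ²) = (σ²·μ₀ + σ₀²·n·x̄)/(σ² + n·σ₀²) = (0.5625·7.37 + 3.8025·53.23)/27.18 = 206.5527/27.18 = 7.5994.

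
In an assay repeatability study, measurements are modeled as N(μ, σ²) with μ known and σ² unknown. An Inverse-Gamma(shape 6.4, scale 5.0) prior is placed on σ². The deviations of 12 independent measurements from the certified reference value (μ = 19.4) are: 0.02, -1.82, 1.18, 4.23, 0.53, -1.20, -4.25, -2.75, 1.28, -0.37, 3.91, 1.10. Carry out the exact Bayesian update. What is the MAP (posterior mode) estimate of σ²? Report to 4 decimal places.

With known mean μ and an Inverse-Gamma(α, β) prior on σ², the Normal likelihood is conjugate: posterior is Inv-Gamma(α + n/2, β + Σ(xᵢ−μ)²/2).
Σ(xᵢ−μ)² = (0.02)² + (-1.82)² + (1.18)² + (4.23)² + (0.53)² + (-1.20)² + (-4.25)² + (-2.75)² + (1.28)² + (-0.37)² + (3.91)² + (1.10)² = 68.2174.
Posterior: Inv-Gamma(6.4 + 12/2, 5.0 + 68.2174/2) = Inv-Gamma(12.40, 39.10870).
Mode = β/(α+1) = 39.10870/13.40 = 2.9186.

2.9186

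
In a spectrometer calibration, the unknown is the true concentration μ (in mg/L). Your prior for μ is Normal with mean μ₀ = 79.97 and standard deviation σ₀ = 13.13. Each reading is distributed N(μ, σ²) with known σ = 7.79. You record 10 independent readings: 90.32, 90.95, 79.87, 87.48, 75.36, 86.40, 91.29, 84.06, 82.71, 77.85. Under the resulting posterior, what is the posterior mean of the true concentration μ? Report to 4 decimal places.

84.4706

For Normal data with known variance σ², a Normal(μ₀, σ₀²) prior on μ is conjugate. Posterior precision = 1/σ₀² + n/σ²; posterior mean is the precision-weighted average of μ₀ and x̄.
Σxᵢ = 90.32 + 90.95 + 79.87 + 87.48 + 75.36 + 86.40 + 91.29 + 84.06 + 82.71 + 77.85 = 846.29, so n·x̄ = 846.29.
σ₀² = 13.13² = 172.3969, σ² = 7.79² = 60.6841; σ² + n·σ₀² = 60.6841 + 10·172.3969 = 1784.6531.
Posterior mean = (μ₀/σ₀² + n·x̄/σ²)/(1/σ₀² + n/σ²) = (σ²·μ₀ + σ₀²·n·x̄)/(σ² + n·σ₀²) = (60.6841·79.97 + 172.3969·846.29)/1784.6531 = 150750.679978/1784.6531 = 84.4706.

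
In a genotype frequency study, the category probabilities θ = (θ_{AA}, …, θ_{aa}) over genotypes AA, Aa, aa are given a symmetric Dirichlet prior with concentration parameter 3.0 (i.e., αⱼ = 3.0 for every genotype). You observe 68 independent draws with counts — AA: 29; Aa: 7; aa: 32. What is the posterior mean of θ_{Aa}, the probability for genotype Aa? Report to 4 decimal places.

0.1299

The Dirichlet prior is conjugate to the Multinomial likelihood: each posterior αⱼ = prior αⱼ + observed count nⱼ.
Posterior concentration: (32.0, 10.0, 35.0), total = 77.0.
E[θ_{Aa}|data] = α_{Aa}/Σα = 10.0/77.0 = 0.1299.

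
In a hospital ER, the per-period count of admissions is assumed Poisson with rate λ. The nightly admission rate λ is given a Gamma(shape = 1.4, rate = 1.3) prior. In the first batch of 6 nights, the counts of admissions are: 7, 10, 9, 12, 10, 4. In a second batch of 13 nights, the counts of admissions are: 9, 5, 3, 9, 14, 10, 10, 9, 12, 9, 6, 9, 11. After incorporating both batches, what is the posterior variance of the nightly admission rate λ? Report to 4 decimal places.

0.4111

With a Gamma(shape α, rate β) prior, the Poisson likelihood is conjugate: the posterior is Gamma(α + ΣXᵢ, β + n).
Batch 1: sum of counts S = 52 over n = 6 nights.
After batch 1: Gamma(α+S, β+n) = Gamma(1.4+52, 1.3+6) = Gamma(53.4, 7.3).
Batch 2: sum of counts S = 116 over n = 13 nights.
After batch 2: Gamma(α+S, β+n) = Gamma(53.4+116, 7.3+13) = Gamma(169.4, 20.3).
Var = α/β² = 169.4/20.3² = 0.4111.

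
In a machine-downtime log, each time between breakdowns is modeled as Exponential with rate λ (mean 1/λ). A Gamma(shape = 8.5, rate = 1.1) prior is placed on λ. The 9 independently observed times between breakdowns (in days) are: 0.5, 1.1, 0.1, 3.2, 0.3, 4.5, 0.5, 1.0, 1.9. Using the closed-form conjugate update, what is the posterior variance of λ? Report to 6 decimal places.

With a Gamma(shape α, rate β) prior on the exponential rate λ, the posterior after n observations with total T = Σxᵢ is Gamma(α+n, β+T).
Sum of observations T = 13.1 days; n = 9.
Posterior: Gamma(8.5+9, 1.1+13.1) = Gamma(17.5, 14.2).
Var = α/β² = 0.086788.

0.086788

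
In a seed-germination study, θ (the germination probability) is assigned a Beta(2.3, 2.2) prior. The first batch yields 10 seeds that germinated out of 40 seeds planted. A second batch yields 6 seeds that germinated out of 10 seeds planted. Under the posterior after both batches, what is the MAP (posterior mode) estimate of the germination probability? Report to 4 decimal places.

The Beta prior is conjugate to a Binomial/Bernoulli likelihood; the update adds successes to α and failures to β.
After batch 1: Beta(2.3+10, 2.2+30) = Beta(12.3, 32.2).
After batch 2: Beta(12.3+6, 32.2+4) = Beta(18.3, 36.2).
Mode of Beta(a,b) for a,b>1 is (a−1)/(a+b−2) = 17.3/52.5 = 0.3295.

0.3295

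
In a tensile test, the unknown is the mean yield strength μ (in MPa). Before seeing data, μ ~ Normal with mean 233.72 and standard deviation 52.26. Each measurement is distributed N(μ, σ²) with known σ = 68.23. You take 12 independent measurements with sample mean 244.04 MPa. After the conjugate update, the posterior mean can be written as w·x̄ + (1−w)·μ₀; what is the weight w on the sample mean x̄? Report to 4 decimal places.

For Normal data with known variance σ², a Normal(μ₀, σ₀²) prior on μ is conjugate. Posterior precision = 1/σ₀² + n/σ²; posterior mean is the precision-weighted average of μ₀ and x̄.
σ₀² = 52.26² = 2731.1076, σ² = 68.23² = 4655.3329. Prior precision 1/σ₀² = 1/2731.1076; data precision n/σ² = 12/4655.3329.
w = (n/σ²)/(1/σ₀² + n/σ²) = n·σ₀²/(σ² + n·σ₀²) = 12·2731.1076/(4655.3329 + 12·2731.1076) = 32773.2912/37428.6241 = 0.8756.

0.8756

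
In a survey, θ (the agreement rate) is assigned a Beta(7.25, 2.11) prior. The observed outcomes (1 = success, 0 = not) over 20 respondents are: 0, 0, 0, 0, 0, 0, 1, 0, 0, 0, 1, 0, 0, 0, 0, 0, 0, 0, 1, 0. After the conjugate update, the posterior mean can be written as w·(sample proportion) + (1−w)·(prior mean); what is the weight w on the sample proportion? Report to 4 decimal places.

0.6812

The Beta prior is conjugate to a Binomial/Bernoulli likelihood; the update adds successes to α and failures to β.
Posterior mean = (α₀+k)/(α₀+β₀+n) = [n/(α₀+β₀+n)]·(k/n) + [(α₀+β₀)/(α₀+β₀+n)]·α₀/(α₀+β₀), so only n and the prior enter the weight.
The weight on the data is w = n/(α₀+β₀+n) = 20/(7.25+2.11+20) = 20/29.36 = 0.6812.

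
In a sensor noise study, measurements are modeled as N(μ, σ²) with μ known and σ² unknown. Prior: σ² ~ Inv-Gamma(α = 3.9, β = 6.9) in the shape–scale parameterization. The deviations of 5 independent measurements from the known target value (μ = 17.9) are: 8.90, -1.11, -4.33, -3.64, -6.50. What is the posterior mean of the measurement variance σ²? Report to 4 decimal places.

15.6010

With known mean μ and an Inverse-Gamma(α, β) prior on σ², the Normal likelihood is conjugate: posterior is Inv-Gamma(α + n/2, β + Σ(xᵢ−μ)²/2).
Σ(xᵢ−μ)² = (8.90)² + (-1.11)² + (-4.33)² + (-3.64)² + (-6.50)² = 154.6906.
Posterior: Inv-Gamma(3.9 + 5/2, 6.9 + 154.6906/2) = Inv-Gamma(6.40, 84.24530).
E[σ²|data] = β/(α−1) = 84.24530/5.40 = 15.6010.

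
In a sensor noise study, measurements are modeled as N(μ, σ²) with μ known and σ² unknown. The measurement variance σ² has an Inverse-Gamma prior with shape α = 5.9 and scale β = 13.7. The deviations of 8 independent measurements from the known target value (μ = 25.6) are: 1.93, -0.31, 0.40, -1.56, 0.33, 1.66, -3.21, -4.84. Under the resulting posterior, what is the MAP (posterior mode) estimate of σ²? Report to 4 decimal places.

With known mean μ and an Inverse-Gamma(α, β) prior on σ², the Normal likelihood is conjugate: posterior is Inv-Gamma(α + n/2, β + Σ(xᵢ−μ)²/2).
Σ(xᵢ−μ)² = (1.93)² + (-0.31)² + (0.40)² + (-1.56)² + (0.33)² + (1.66)² + (-3.21)² + (-4.84)² = 43.0088.
Posterior: Inv-Gamma(5.9 + 8/2, 13.7 + 43.0088/2) = Inv-Gamma(9.90, 35.20440).
Mode = β/(α+1) = 35.20440/10.90 = 3.2298.

3.2298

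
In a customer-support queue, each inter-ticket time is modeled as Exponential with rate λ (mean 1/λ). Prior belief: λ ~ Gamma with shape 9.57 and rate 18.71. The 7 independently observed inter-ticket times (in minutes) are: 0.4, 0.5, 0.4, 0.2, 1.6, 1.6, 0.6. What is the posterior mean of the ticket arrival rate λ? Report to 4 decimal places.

0.6901

With a Gamma(shape α, rate β) prior on the exponential rate λ, the posterior after n observations with total T = Σxᵢ is Gamma(α+n, β+T).
Sum of observations T = 5.3 minutes; n = 7.
Posterior: Gamma(9.57+7, 18.71+5.3) = Gamma(16.57, 24.01).
Posterior mean of λ = α/β = 16.57/24.01 = 0.6901.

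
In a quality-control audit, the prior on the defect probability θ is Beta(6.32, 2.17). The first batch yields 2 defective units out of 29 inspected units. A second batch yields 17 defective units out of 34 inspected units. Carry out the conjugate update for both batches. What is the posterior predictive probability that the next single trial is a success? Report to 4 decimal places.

The Beta prior is conjugate to a Binomial/Bernoulli likelihood; the update adds successes to α and failures to β.
After batch 1: Beta(6.32+2, 2.17+27) = Beta(8.32, 29.17).
After batch 2: Beta(8.32+17, 29.17+17) = Beta(25.32, 46.17).
For a single future Bernoulli trial, P(success | data) = α/(α+β) = 0.3542.

0.3542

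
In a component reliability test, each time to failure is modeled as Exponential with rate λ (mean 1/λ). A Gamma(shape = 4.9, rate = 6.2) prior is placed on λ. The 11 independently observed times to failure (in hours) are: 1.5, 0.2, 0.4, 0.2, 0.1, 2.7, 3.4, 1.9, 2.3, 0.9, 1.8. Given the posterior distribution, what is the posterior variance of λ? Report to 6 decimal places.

0.034079

With a Gamma(shape α, rate β) prior on the exponential rate λ, the posterior after n observations with total T = Σxᵢ is Gamma(α+n, β+T).
Sum of observations T = 15.4 hours; n = 11.
Posterior: Gamma(4.9+11, 6.2+15.4) = Gamma(15.9, 21.6).
Var = α/β² = 0.034079.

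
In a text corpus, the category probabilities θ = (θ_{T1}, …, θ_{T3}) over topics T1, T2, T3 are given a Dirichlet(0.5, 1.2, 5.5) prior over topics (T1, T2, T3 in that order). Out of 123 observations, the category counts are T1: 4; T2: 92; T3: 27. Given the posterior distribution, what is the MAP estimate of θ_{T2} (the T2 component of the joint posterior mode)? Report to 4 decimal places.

0.7248

The Dirichlet prior is conjugate to the Multinomial likelihood: each posterior αⱼ = prior αⱼ + observed count nⱼ.
Posterior concentration: (4.5, 93.2, 32.5), total = 130.2.
Joint mode component: (α_{T2}−1)/(Σα−K) = 92.2/127.2 = 0.7248.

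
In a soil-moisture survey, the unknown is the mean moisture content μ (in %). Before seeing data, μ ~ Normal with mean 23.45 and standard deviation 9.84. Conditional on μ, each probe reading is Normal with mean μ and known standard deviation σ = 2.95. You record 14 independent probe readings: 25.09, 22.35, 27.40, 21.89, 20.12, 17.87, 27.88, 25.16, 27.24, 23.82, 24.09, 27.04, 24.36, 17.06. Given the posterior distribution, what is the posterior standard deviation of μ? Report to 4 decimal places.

For Normal data with known variance σ², a Normal(μ₀, σ₀²) prior on μ is conjugate. Posterior precision = 1/σ₀² + n/σ²; posterior mean is the precision-weighted average of μ₀ and x̄.
σ₀² = 9.84² = 96.8256, σ² = 2.95² = 8.7025; σ² + n·σ₀² = 8.7025 + 14·96.8256 = 1364.2609.
Posterior precision = 1/σ₀² + n/σ² = 1/96.8256 + 14/8.7025 = (σ² + n·σ₀²)/(σ₀²σ²) = 1364.2609/(96.8256·8.7025); posterior variance σₙ² = σ₀²σ²/(σ² + n·σ₀²) = 96.8256·8.7025/1364.2609 = 0.617642.
Posterior SD = √σₙ² = √(96.8256·8.7025/1364.2609) = 0.7859.

0.7859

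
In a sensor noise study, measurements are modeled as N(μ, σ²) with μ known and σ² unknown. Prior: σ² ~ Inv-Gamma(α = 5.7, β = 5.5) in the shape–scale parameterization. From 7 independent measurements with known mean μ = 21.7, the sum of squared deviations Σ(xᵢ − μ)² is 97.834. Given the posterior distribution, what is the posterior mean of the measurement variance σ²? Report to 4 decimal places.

With known mean μ and an Inverse-Gamma(α, β) prior on σ², the Normal likelihood is conjugate: posterior is Inv-Gamma(α + n/2, β + Σ(xᵢ−μ)²/2).
Posterior: Inv-Gamma(5.7 + 7/2, 5.5 + 97.834/2) = Inv-Gamma(9.20, 54.4170).
E[σ²|data] = β/(α−1) = 54.4170/8.20 = 6.6362.

6.6362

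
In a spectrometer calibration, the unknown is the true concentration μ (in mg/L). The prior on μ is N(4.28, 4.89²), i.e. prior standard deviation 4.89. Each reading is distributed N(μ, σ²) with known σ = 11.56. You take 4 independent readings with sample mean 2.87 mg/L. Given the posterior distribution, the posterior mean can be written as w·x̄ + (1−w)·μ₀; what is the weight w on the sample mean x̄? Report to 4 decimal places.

0.4172

For Normal data with known variance σ², a Normal(μ₀, σ₀²) prior on μ is conjugate. Posterior precision = 1/σ₀² + n/σ²; posterior mean is the precision-weighted average of μ₀ and x̄.
σ₀² = 4.89² = 23.9121, σ² = 11.56² = 133.6336. Prior precision 1/σ₀² = 1/23.9121; data precision n/σ² = 4/133.6336.
w = (n/σ²)/(1/σ₀² + n/σ²) = n·σ₀²/(σ² + n·σ₀²) = 4·23.9121/(133.6336 + 4·23.9121) = 95.6484/229.282 = 0.4172.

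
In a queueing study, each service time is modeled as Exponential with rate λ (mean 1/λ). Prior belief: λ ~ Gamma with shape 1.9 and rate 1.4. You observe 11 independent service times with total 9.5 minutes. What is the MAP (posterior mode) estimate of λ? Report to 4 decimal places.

With a Gamma(shape α, rate β) prior on the exponential rate λ, the posterior after n observations with total T = Σxᵢ is Gamma(α+n, β+T).
Posterior: Gamma(1.9+11, 1.4+9.5) = Gamma(12.9, 10.9).
Mode = (α−1)/β = 1.0917.

1.0917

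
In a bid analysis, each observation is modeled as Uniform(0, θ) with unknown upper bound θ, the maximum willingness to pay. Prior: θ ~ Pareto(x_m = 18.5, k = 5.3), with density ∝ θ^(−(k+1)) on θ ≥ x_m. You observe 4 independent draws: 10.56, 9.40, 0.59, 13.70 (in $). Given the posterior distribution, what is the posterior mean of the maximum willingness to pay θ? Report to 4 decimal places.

20.7289

A Pareto(scale x_m, shape k) prior on the upper bound θ of Uniform(0, θ) is conjugate: posterior is Pareto(max(x_m, max xᵢ), k + n).
Sample maximum = 13.70; prior scale x_m = 18.5 → posterior scale = max = 18.50.
Posterior shape = 5.3 + 4 = 9.3.
E[θ|data] = k·x_m/(k−1) = 9.3·18.50/8.3 = 20.7289.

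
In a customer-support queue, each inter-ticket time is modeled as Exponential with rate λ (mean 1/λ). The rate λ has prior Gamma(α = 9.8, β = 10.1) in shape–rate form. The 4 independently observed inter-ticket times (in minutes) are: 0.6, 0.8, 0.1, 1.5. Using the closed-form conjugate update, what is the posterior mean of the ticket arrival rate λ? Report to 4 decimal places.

With a Gamma(shape α, rate β) prior on the exponential rate λ, the posterior after n observations with total T = Σxᵢ is Gamma(α+n, β+T).
Sum of observations T = 3.0 minutes; n = 4.
Posterior: Gamma(9.8+4, 10.1+3.0) = Gamma(13.8, 13.1).
Posterior mean of λ = α/β = 13.8/13.1 = 1.0534.

1.0534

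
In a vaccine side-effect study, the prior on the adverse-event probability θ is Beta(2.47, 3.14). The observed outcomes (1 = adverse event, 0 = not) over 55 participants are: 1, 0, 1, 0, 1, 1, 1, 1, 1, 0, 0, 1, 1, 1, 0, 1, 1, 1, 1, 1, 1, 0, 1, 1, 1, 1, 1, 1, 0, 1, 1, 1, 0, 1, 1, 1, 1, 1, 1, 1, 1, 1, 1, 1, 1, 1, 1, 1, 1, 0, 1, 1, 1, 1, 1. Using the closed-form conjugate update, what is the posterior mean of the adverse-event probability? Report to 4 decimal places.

0.7997

The Beta prior is conjugate to a Binomial/Bernoulli likelihood; the update adds successes to α and failures to β.
Posterior: Beta(α+k, β+n−k) = Beta(2.47+46, 3.14+9) = Beta(48.47, 12.14).
Posterior mean = α/(α+β) = 48.47/60.61 = 0.7997.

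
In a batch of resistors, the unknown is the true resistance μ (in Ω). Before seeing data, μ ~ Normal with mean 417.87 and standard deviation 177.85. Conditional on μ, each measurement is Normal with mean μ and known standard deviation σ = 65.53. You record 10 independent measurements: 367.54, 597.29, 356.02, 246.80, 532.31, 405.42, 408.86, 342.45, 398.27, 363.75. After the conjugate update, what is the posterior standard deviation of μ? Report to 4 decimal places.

For Normal data with known variance σ², a Normal(μ₀, σ₀²) prior on μ is conjugate. Posterior precision = 1/σ₀² + n/σ²; posterior mean is the precision-weighted average of μ₀ and x̄.
σ₀² = 177.85² = 31630.6225, σ² = 65.53² = 4294.1809; σ² + n·σ₀² = 4294.1809 + 10·31630.6225 = 320600.4059.
Posterior precision = 1/σ₀² + n/σ² = 1/31630.6225 + 10/4294.1809 = (σ² + n·σ₀²)/(σ₀²σ²) = 320600.4059/(31630.6225·4294.1809); posterior variance σₙ² = σ₀²σ²/(σ² + n·σ₀²) = 31630.6225·4294.1809/320600.4059 = 423.666385.
Posterior SD = √σₙ² = √(31630.6225·4294.1809/320600.4059) = 20.5832.

20.5832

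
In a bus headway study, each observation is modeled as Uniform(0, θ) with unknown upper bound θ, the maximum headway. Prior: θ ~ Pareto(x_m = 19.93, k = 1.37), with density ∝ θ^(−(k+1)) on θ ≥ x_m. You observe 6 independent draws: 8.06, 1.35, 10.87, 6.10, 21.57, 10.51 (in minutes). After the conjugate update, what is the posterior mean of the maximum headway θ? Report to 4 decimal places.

A Pareto(scale x_m, shape k) prior on the upper bound θ of Uniform(0, θ) is conjugate: posterior is Pareto(max(x_m, max xᵢ), k + n).
Sample maximum = 21.57; prior scale x_m = 19.93 → posterior scale = max = 21.57.
Posterior shape = 1.37 + 6 = 7.37.
E[θ|data] = k·x_m/(k−1) = 7.37·21.57/6.37 = 24.9562.

24.9562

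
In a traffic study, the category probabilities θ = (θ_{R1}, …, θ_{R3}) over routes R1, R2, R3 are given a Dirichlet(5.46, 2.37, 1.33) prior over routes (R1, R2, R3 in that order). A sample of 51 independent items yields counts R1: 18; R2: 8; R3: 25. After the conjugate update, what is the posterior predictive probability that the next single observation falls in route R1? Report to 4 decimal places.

The Dirichlet prior is conjugate to the Multinomial likelihood: each posterior αⱼ = prior αⱼ + observed count nⱼ.
Posterior concentration: (23.46, 10.37, 26.33), total = 60.16.
P(next = R1 | data) = α_{R1}/Σα = 0.3900.

0.3900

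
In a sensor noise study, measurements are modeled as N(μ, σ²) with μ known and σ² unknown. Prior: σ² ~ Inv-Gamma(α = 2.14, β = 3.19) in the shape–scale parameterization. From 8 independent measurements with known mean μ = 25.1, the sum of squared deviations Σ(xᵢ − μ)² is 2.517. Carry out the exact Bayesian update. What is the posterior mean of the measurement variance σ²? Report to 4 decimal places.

0.8655

With known mean μ and an Inverse-Gamma(α, β) prior on σ², the Normal likelihood is conjugate: posterior is Inv-Gamma(α + n/2, β + Σ(xᵢ−μ)²/2).
Posterior: Inv-Gamma(2.14 + 8/2, 3.19 + 2.517/2) = Inv-Gamma(6.14, 4.4485).
E[σ²|data] = β/(α−1) = 4.4485/5.14 = 0.8655.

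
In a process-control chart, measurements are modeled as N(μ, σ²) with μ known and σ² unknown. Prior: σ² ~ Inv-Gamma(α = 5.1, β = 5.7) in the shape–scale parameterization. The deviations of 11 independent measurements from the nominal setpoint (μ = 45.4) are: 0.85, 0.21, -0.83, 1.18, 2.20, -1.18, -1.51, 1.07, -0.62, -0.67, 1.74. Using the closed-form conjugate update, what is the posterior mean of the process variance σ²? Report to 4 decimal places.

1.4462

With known mean μ and an Inverse-Gamma(α, β) prior on σ², the Normal likelihood is conjugate: posterior is Inv-Gamma(α + n/2, β + Σ(xᵢ−μ)²/2).
Σ(xᵢ−μ)² = (0.85)² + (0.21)² + (-0.83)² + (1.18)² + (2.20)² + (-1.18)² + (-1.51)² + (1.07)² + (-0.62)² + (-0.67)² + (1.74)² = 16.3662.
Posterior: Inv-Gamma(5.1 + 11/2, 5.7 + 16.3662/2) = Inv-Gamma(10.60, 13.88310).
E[σ²|data] = β/(α−1) = 13.88310/9.60 = 1.4462.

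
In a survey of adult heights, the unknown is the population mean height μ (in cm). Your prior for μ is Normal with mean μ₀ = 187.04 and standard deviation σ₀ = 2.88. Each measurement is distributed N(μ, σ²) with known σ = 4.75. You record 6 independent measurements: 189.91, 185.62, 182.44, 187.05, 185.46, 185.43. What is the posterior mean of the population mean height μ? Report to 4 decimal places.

For Normal data with known variance σ², a Normal(μ₀, σ₀²) prior on μ is conjugate. Posterior precision = 1/σ₀² + n/σ²; posterior mean is the precision-weighted average of μ₀ and x̄.
Σxᵢ = 189.91 + 185.62 + 182.44 + 187.05 + 185.46 + 185.43 = 1115.91, so n·x̄ = 1115.91.
σ₀² = 2.88² = 8.2944, σ² = 4.75² = 22.5625; σ² + n·σ₀² = 22.5625 + 6·8.2944 = 72.3289.
Posterior mean = (μ₀/σ₀² + n·x̄/σ²)/(1/σ₀² + n/σ²) = (σ²·μ₀ + σ₀²·n·x̄)/(σ² + n·σ₀²) = (22.5625·187.04 + 8.2944·1115.91)/72.3289 = 13475.893904/72.3289 = 186.3141.

186.3141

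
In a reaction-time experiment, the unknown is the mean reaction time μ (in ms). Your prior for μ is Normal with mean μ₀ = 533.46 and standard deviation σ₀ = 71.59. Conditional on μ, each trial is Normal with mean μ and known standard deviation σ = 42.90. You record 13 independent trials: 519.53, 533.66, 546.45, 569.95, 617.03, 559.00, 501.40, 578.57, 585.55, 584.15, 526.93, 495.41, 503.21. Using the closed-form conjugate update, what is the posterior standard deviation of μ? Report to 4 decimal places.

For Normal data with known variance σ², a Normal(μ₀, σ₀²) prior on μ is conjugate. Posterior precision = 1/σ₀² + n/σ²; posterior mean is the precision-weighted average of μ₀ and x̄.
σ₀² = 71.59² = 5125.1281, σ² = 42.90² = 1840.41; σ² + n·σ₀² = 1840.41 + 13·5125.1281 = 68467.0753.
Posterior precision = 1/σ₀² + n/σ² = 1/5125.1281 + 13/1840.41 = (σ² + n·σ₀²)/(σ₀²σ²) = 68467.0753/(5125.1281·1840.41); posterior variance σₙ² = σ₀²σ²/(σ² + n·σ₀²) = 5125.1281·1840.41/68467.0753 = 137.764567.
Posterior SD = √σₙ² = √(5125.1281·1840.41/68467.0753) = 11.7373.

11.7373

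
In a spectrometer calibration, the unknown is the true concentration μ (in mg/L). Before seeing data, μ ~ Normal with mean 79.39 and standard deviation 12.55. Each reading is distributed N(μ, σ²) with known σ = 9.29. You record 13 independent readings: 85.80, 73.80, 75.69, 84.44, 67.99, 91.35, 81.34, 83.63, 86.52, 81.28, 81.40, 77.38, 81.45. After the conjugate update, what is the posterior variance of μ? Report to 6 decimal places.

For Normal data with known variance σ², a Normal(μ₀, σ₀²) prior on μ is conjugate. Posterior precision = 1/σ₀² + n/σ²; posterior mean is the precision-weighted average of μ₀ and x̄.
σ₀² = 12.55² = 157.5025, σ² = 9.29² = 86.3041; σ² + n·σ₀² = 86.3041 + 13·157.5025 = 2133.8366.
Posterior precision = 1/σ₀² + n/σ² = 1/157.5025 + 13/86.3041 = (σ² + n·σ₀²)/(σ₀²σ²) = 2133.8366/(157.5025·86.3041); posterior variance σₙ² = σ₀²σ²/(σ² + n·σ₀²) = 157.5025·86.3041/2133.8366 = 6.370268.

6.370268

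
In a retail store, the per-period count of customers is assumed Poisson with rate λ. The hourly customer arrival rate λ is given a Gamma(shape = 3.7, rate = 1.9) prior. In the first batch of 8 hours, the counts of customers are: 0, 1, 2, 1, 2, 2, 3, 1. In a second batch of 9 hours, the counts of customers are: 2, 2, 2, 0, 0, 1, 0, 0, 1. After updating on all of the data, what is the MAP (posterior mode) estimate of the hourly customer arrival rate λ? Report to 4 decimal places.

With a Gamma(shape α, rate β) prior, the Poisson likelihood is conjugate: the posterior is Gamma(α + ΣXᵢ, β + n).
Batch 1: sum of counts S = 12 over n = 8 hours.
After batch 1: Gamma(α+S, β+n) = Gamma(3.7+12, 1.9+8) = Gamma(15.7, 9.9).
Batch 2: sum of counts S = 8 over n = 9 hours.
After batch 2: Gamma(α+S, β+n) = Gamma(15.7+8, 9.9+9) = Gamma(23.7, 18.9).
Mode of Gamma(α,β) for α≥1 is (α−1)/β = 22.7/18.9 = 1.2011.

1.2011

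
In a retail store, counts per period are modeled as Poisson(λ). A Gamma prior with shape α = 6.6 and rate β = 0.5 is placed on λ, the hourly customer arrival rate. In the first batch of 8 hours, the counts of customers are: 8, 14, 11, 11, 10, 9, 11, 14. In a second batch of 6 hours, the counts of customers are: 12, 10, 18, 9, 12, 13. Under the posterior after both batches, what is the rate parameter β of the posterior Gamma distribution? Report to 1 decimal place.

With a Gamma(shape α, rate β) prior, the Poisson likelihood is conjugate: the posterior is Gamma(α + ΣXᵢ, β + n).
Batch 1: sum of counts S = 88 over n = 8 hours.
After batch 1: Gamma(α+S, β+n) = Gamma(6.6+88, 0.5+8) = Gamma(94.6, 8.5).
Batch 2: sum of counts S = 74 over n = 6 hours.
After batch 2: Gamma(α+S, β+n) = Gamma(94.6+74, 8.5+6) = Gamma(168.6, 14.5).
Posterior β = 14.5.

14.5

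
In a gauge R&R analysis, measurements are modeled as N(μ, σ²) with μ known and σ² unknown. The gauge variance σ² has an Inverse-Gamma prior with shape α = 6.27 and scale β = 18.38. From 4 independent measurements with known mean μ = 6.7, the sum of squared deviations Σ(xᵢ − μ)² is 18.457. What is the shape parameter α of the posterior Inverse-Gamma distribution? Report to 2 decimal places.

With known mean μ and an Inverse-Gamma(α, β) prior on σ², the Normal likelihood is conjugate: posterior is Inv-Gamma(α + n/2, β + Σ(xᵢ−μ)²/2).
Posterior: Inv-Gamma(6.27 + 4/2, 18.38 + 18.457/2) = Inv-Gamma(8.27, 27.6085).
Posterior α = 8.27.

8.27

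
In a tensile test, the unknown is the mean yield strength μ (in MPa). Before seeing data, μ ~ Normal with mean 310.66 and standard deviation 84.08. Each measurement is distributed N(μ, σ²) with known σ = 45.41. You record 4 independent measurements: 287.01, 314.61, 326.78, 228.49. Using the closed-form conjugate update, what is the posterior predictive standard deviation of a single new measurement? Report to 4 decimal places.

For Normal data with known variance σ², a Normal(μ₀, σ₀²) prior on μ is conjugate. Posterior precision = 1/σ₀² + n/σ²; posterior mean is the precision-weighted average of μ₀ and x̄.
σ₀² = 84.08² = 7069.4464, σ² = 45.41² = 2062.0681; σ² + n·σ₀² = 2062.0681 + 4·7069.4464 = 30339.8537.
Posterior precision = 1/σ₀² + n/σ² = 1/7069.4464 + 4/2062.0681 = (σ² + n·σ₀²)/(σ₀²σ²) = 30339.8537/(7069.4464·2062.0681); posterior variance σₙ² = σ₀²σ²/(σ² + n·σ₀²) = 7069.4464·2062.0681/30339.8537 = 480.479572.
Predictive variance for one new observation = σₙ² + σ² = 7069.4464·2062.0681/30339.8537 + 2062.0681 = σ²·(σ₀² + 30339.8537)/30339.8537 = 2062.0681·37409.3001/30339.8537 = 2542.547672; SD = √(2062.0681·37409.3001/30339.8537) = 50.4237.

50.4237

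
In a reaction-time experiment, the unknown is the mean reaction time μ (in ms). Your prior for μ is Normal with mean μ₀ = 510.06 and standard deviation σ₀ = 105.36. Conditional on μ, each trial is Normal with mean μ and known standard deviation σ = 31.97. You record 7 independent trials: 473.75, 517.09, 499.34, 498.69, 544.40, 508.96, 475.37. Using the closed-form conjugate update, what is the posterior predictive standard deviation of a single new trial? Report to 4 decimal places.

For Normal data with known variance σ², a Normal(μ₀, σ₀²) prior on μ is conjugate. Posterior precision = 1/σ₀² + n/σ²; posterior mean is the precision-weighted average of μ₀ and x̄.
σ₀² = 105.36² = 11100.7296, σ² = 31.97² = 1022.0809; σ² + n·σ₀² = 1022.0809 + 7·11100.7296 = 78727.1881.
Posterior precision = 1/σ₀² + n/σ² = 1/11100.7296 + 7/1022.0809 = (σ² + n·σ₀²)/(σ₀²σ²) = 78727.1881/(11100.7296·1022.0809); posterior variance σₙ² = σ₀²σ²/(σ² + n·σ₀²) = 11100.7296·1022.0809/78727.1881 = 144.115952.
Predictive variance for one new observation = σₙ² + σ² = 11100.7296·1022.0809/78727.1881 + 1022.0809 = σ²·(σ₀² + 78727.1881)/78727.1881 = 1022.0809·89827.9177/78727.1881 = 1166.196852; SD = √(1022.0809·89827.9177/78727.1881) = 34.1496.

34.1496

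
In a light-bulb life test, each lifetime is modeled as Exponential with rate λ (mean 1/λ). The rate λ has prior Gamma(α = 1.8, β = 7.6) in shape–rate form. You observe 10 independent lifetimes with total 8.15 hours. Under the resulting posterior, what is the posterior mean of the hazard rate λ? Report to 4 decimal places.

With a Gamma(shape α, rate β) prior on the exponential rate λ, the posterior after n observations with total T = Σxᵢ is Gamma(α+n, β+T).
Posterior: Gamma(1.8+10, 7.6+8.15) = Gamma(11.8, 15.75).
Posterior mean of λ = α/β = 11.8/15.75 = 0.7492.

0.7492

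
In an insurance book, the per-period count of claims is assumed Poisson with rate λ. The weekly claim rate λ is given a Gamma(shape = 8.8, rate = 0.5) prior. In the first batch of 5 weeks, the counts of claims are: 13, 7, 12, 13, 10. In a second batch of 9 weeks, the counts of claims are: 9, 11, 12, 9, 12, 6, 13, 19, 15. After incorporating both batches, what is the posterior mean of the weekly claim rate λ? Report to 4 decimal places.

With a Gamma(shape α, rate β) prior, the Poisson likelihood is conjugate: the posterior is Gamma(α + ΣXᵢ, β + n).
Batch 1: sum of counts S = 55 over n = 5 weeks.
After batch 1: Gamma(α+S, β+n) = Gamma(8.8+55, 0.5+5) = Gamma(63.8, 5.5).
Batch 2: sum of counts S = 106 over n = 9 weeks.
After batch 2: Gamma(α+S, β+n) = Gamma(63.8+106, 5.5+9) = Gamma(169.8, 14.5).
Posterior mean = α/β = 169.8/14.5 = 11.7103.

11.7103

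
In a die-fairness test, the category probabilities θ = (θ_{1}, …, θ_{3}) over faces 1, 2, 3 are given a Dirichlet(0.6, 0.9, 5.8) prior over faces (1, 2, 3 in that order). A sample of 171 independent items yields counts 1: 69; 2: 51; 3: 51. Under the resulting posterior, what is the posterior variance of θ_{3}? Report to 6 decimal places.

0.001211

The Dirichlet prior is conjugate to the Multinomial likelihood: each posterior αⱼ = prior αⱼ + observed count nⱼ.
Posterior concentration: (69.6, 51.9, 56.8), total = 178.3.
Var[θ_j] = α_j(Σα−α_j)/((Σα)²(Σα+1)) = 56.8·121.5/(178.3²·179.3) = 0.001211.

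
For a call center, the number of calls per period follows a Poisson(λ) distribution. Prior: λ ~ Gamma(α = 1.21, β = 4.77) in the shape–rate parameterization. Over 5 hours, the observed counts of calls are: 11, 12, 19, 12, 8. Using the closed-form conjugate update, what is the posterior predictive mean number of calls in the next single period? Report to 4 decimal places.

6.4698

With a Gamma(shape α, rate β) prior, the Poisson likelihood is conjugate: the posterior is Gamma(α + ΣXᵢ, β + n).
Sum of counts S = 62 over n = 5 hours.
Posterior: Gamma(α+S, β+n) = Gamma(1.21+62, 4.77+5) = Gamma(63.21, 9.77).
The predictive distribution for one future period is NegBinom with mean α/β = 6.4698.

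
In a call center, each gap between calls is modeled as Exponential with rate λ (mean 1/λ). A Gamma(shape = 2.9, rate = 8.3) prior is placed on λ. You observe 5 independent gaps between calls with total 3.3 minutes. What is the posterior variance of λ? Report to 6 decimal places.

With a Gamma(shape α, rate β) prior on the exponential rate λ, the posterior after n observations with total T = Σxᵢ is Gamma(α+n, β+T).
Posterior: Gamma(2.9+5, 8.3+3.3) = Gamma(7.9, 11.6).
Var = α/β² = 0.058710.

0.058710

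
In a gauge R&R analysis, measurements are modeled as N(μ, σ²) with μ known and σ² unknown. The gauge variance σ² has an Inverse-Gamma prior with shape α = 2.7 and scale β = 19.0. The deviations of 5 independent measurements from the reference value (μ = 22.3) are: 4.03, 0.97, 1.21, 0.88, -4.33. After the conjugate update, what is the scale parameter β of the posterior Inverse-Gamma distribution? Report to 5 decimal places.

38.08460

With known mean μ and an Inverse-Gamma(α, β) prior on σ², the Normal likelihood is conjugate: posterior is Inv-Gamma(α + n/2, β + Σ(xᵢ−μ)²/2).
Σ(xᵢ−μ)² = (4.03)² + (0.97)² + (1.21)² + (0.88)² + (-4.33)² = 38.1692.
Posterior: Inv-Gamma(2.7 + 5/2, 19.0 + 38.1692/2) = Inv-Gamma(5.20, 38.08460).
Posterior β = 38.08460.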